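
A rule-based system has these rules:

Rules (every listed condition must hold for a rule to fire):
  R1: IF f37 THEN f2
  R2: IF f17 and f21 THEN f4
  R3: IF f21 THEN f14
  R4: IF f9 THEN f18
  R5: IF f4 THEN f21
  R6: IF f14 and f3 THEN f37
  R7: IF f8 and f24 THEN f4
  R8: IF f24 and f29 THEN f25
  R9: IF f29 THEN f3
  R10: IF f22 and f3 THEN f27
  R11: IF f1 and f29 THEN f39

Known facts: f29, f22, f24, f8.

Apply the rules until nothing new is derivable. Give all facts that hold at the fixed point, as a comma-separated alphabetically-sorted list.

f14, f2, f21, f22, f24, f25, f27, f29, f3, f37, f4, f8

Round 1: R7 [IF f8 and f24 THEN f4]; R8 [IF f24 and f29 THEN f25]; R9 [IF f29 THEN f3]. Adds f4, f25, f3.
Round 2: R5 [IF f4 THEN f21]; R10 [IF f22 and f3 THEN f27]. Adds f21, f27.
Round 3: R3 [IF f21 THEN f14]. Adds f14.
Round 4: R6 [IF f14 and f3 THEN f37]. Adds f37.
Round 5: R1 [IF f37 THEN f2]. Adds f2.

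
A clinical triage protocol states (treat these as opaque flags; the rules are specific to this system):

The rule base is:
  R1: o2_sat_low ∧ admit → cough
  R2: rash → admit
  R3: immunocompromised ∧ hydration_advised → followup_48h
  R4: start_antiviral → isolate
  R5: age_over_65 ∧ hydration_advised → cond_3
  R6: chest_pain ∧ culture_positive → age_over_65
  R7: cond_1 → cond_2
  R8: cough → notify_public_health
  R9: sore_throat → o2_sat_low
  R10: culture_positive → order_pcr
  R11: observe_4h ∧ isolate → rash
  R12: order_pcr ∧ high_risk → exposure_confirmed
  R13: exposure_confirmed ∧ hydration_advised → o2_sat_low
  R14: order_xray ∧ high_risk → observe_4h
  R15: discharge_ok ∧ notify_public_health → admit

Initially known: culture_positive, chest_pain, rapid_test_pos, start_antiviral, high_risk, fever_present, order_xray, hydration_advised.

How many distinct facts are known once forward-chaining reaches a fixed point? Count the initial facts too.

[1] R4 [start_antiviral → isolate]; R6 [chest_pain ∧ culture_positive → age_over_65]; R10 [culture_positive → order_pcr]; R14 [order_xray ∧ high_risk → observe_4h]. ⇒ new: isolate, age_over_65, order_pcr, observe_4h.
[2] R5 [age_over_65 ∧ hydration_advised → cond_3]; R11 [observe_4h ∧ isolate → rash]; R12 [order_pcr ∧ high_risk → exposure_confirmed]. ⇒ new: cond_3, rash, exposure_confirmed.
[3] R2 [rash → admit]; R13 [exposure_confirmed ∧ hydration_advised → o2_sat_low]. ⇒ new: admit, o2_sat_low.
[4] R1 [o2_sat_low ∧ admit → cough]. ⇒ new: cough.
[5] R8 [cough → notify_public_health]. ⇒ new: notify_public_health.
Closure: {admit, age_over_65, chest_pain, cond_3, cough, culture_positive, exposure_confirmed, fever_present, high_risk, hydration_advised, isolate, notify_public_health, o2_sat_low, observe_4h, order_pcr, order_xray, rapid_test_pos, rash, start_antiviral} — 19 facts.

19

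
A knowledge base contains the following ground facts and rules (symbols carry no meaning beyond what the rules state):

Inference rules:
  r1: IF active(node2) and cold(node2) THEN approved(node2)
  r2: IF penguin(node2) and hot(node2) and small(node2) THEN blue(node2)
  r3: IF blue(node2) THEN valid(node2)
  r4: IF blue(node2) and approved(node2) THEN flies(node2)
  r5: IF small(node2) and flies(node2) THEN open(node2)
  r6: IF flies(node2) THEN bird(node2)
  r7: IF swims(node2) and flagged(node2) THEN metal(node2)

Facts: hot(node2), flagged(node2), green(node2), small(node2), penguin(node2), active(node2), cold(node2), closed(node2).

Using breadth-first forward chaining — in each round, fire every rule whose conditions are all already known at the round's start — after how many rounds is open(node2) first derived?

3

Round 1 fires r1, r2, giving approved(node2), blue(node2).
Round 2 fires r3, r4, giving valid(node2), flies(node2).
Round 3 fires r5, r6, giving open(node2), bird(node2).
open(node2) first appears in round 3.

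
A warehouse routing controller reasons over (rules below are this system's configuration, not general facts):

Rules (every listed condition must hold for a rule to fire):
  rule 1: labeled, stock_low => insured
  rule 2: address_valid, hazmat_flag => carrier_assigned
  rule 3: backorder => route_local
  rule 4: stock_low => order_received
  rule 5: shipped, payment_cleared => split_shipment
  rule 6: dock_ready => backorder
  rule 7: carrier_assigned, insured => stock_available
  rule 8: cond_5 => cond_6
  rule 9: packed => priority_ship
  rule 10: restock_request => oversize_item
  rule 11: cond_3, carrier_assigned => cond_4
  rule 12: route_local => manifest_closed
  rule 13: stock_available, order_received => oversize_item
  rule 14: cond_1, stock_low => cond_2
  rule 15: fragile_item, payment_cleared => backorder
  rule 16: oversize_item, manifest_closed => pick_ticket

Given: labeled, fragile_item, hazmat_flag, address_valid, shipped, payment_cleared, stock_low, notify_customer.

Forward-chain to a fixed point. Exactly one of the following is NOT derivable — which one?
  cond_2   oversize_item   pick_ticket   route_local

Round 1 — rule 1, rule 2, rule 4, rule 5, rule 15, derive insured, carrier_assigned, order_received, split_shipment, backorder.
Round 2 — rule 3, rule 7, derive route_local, stock_available.
Round 3 — rule 12, rule 13, derive manifest_closed, oversize_item.
Round 4 — rule 16, derive pick_ticket.
Derived: oversize_item (round 3), pick_ticket (round 4), route_local (round 2). cond_2 never appears in any round.

cond_2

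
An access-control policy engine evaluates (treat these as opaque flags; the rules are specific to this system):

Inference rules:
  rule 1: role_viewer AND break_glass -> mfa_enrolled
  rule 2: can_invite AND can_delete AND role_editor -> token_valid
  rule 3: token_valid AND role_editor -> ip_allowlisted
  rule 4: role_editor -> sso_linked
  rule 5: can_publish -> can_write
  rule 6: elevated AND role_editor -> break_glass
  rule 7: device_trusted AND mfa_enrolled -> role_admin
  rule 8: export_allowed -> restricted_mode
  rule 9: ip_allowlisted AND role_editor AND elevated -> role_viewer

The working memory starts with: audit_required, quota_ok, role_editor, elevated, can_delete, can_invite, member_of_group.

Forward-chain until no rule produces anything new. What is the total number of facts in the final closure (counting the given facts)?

Round 1: rule 2 [can_invite AND can_delete AND role_editor -> token_valid]; rule 4 [role_editor -> sso_linked]; rule 6 [elevated AND role_editor -> break_glass]. New: token_valid, sso_linked, break_glass.
Round 2: rule 3 [token_valid AND role_editor -> ip_allowlisted]. New: ip_allowlisted.
Round 3: rule 9 [ip_allowlisted AND role_editor AND elevated -> role_viewer]. New: role_viewer.
Round 4: rule 1 [role_viewer AND break_glass -> mfa_enrolled]. New: mfa_enrolled.
Closure: {audit_required, break_glass, can_delete, can_invite, elevated, ip_allowlisted, member_of_group, mfa_enrolled, quota_ok, role_editor, role_viewer, sso_linked, token_valid} — 13 facts.

13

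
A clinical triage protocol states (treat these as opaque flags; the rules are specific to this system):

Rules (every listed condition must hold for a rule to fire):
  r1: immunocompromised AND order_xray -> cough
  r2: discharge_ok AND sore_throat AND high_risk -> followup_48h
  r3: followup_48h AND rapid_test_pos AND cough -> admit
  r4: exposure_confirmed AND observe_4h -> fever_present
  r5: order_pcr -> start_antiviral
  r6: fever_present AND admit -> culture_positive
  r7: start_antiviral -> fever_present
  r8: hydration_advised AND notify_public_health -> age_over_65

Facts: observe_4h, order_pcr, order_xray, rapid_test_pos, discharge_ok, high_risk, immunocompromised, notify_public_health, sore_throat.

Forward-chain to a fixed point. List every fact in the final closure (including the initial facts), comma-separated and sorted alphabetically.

Round 1 fires r1, r2, r5, giving cough, followup_48h, start_antiviral.
Round 2 fires r3, r7, giving admit, fever_present.
Round 3 fires r6, giving culture_positive.

admit, cough, culture_positive, discharge_ok, fever_present, followup_48h, high_risk, immunocompromised, notify_public_health, observe_4h, order_pcr, order_xray, rapid_test_pos, sore_throat, start_antiviral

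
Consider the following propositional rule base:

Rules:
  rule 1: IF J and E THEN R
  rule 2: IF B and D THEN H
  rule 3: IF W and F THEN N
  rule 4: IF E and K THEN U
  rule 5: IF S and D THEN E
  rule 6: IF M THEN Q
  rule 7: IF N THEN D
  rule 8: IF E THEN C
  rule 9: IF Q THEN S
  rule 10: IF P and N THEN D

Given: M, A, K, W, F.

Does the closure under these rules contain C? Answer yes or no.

yes

Round 1: rule 3 [IF W and F THEN N]; rule 6 [IF M THEN Q]. Adds N, Q.
Round 2: rule 7 [IF N THEN D]; rule 9 [IF Q THEN S]. Adds D, S.
Round 3: rule 5 [IF S and D THEN E]. Adds E.
Round 4: rule 4 [IF E and K THEN U]; rule 8 [IF E THEN C]. Adds U, C.
C appears in round 4, so it is derivable.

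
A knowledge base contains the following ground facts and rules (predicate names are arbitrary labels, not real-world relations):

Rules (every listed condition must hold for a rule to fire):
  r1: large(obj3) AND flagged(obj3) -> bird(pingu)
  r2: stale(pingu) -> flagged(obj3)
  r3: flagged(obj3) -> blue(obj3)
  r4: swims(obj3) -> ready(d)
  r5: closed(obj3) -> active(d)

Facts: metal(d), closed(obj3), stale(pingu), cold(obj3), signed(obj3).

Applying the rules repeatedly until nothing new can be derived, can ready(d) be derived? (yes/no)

Round 1: r2 [stale(pingu) -> flagged(obj3)]; r5 [closed(obj3) -> active(d)]. New: flagged(obj3), active(d).
Round 2: r3 [flagged(obj3) -> blue(obj3)]. New: blue(obj3).
Fixed point reached. ready(d) is concluded only by r4; r4 needs swims(obj3) (never derived).

no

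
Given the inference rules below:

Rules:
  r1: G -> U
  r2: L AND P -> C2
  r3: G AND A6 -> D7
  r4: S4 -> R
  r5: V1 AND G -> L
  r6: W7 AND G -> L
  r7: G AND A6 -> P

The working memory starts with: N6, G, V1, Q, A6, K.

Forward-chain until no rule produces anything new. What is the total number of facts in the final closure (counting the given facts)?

Round 1 fires r1, r3, r5, r7, giving U, D7, L, P.
Round 2 fires r2, giving C2.
Closure: {A6, C2, D7, G, K, L, N6, P, Q, U, V1} — 11 facts.

11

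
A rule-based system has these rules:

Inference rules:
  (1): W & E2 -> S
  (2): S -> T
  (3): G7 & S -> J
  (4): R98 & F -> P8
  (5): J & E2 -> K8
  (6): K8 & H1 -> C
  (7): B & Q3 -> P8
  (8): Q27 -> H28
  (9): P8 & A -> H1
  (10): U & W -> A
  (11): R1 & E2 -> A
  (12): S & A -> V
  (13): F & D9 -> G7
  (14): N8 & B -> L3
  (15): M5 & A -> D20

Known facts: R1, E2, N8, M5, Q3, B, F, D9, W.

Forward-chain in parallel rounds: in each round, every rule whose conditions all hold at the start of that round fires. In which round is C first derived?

Round 1: (1) [W & E2 -> S]; (7) [B & Q3 -> P8]; (11) [R1 & E2 -> A]; (13) [F & D9 -> G7]; (14) [N8 & B -> L3]. Adds S, P8, A, G7, L3.
Round 2: (2) [S -> T]; (3) [G7 & S -> J]; (9) [P8 & A -> H1]; (12) [S & A -> V]; (15) [M5 & A -> D20]. Adds T, J, H1, V, D20.
Round 3: (5) [J & E2 -> K8]. Adds K8.
Round 4: (6) [K8 & H1 -> C]. Adds C.
C first appears in round 4.

4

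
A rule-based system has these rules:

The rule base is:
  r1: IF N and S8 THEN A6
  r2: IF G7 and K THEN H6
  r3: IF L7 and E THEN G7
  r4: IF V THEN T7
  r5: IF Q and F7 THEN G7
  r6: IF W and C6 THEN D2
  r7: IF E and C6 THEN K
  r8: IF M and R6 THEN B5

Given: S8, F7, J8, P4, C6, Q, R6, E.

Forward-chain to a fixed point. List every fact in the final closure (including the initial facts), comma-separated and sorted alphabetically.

C6, E, F7, G7, H6, J8, K, P4, Q, R6, S8

Round 1 fires r5, r7, giving G7, K.
Round 2 fires r2, giving H6.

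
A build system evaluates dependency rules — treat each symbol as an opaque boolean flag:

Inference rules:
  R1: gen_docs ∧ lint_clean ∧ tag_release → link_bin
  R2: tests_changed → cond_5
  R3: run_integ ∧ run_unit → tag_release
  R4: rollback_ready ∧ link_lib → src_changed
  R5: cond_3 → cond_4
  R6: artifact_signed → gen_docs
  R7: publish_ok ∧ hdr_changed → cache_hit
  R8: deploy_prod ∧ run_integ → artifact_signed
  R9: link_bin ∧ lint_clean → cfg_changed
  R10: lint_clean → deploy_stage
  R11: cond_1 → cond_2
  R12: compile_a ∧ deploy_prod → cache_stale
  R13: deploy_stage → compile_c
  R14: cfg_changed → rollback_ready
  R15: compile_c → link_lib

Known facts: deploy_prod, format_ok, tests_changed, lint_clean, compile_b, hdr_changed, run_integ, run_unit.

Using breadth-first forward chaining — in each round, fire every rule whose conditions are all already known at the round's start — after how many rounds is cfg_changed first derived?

4

Round 1 — R2, R3, R8, R10, derive cond_5, tag_release, artifact_signed, deploy_stage.
Round 2 — R6, R13, derive gen_docs, compile_c.
Round 3 — R1, R15, derive link_bin, link_lib.
Round 4 — R9, derive cfg_changed.
cfg_changed first appears in round 4.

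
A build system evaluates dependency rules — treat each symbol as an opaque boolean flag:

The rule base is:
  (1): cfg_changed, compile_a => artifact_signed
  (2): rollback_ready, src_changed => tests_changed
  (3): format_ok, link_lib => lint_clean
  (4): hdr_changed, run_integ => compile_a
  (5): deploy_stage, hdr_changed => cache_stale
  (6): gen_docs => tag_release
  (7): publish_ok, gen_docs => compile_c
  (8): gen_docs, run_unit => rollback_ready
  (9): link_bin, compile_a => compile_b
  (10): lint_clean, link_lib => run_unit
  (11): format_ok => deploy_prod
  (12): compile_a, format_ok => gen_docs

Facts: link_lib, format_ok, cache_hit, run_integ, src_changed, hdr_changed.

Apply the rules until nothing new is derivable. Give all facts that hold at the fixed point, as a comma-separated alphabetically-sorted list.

cache_hit, compile_a, deploy_prod, format_ok, gen_docs, hdr_changed, link_lib, lint_clean, rollback_ready, run_integ, run_unit, src_changed, tag_release, tests_changed

[1] (3) [format_ok, link_lib => lint_clean]; (4) [hdr_changed, run_integ => compile_a]; (11) [format_ok => deploy_prod]. ⇒ new: lint_clean, compile_a, deploy_prod.
[2] (10) [lint_clean, link_lib => run_unit]; (12) [compile_a, format_ok => gen_docs]. ⇒ new: run_unit, gen_docs.
[3] (6) [gen_docs => tag_release]; (8) [gen_docs, run_unit => rollback_ready]. ⇒ new: tag_release, rollback_ready.
[4] (2) [rollback_ready, src_changed => tests_changed]. ⇒ new: tests_changed.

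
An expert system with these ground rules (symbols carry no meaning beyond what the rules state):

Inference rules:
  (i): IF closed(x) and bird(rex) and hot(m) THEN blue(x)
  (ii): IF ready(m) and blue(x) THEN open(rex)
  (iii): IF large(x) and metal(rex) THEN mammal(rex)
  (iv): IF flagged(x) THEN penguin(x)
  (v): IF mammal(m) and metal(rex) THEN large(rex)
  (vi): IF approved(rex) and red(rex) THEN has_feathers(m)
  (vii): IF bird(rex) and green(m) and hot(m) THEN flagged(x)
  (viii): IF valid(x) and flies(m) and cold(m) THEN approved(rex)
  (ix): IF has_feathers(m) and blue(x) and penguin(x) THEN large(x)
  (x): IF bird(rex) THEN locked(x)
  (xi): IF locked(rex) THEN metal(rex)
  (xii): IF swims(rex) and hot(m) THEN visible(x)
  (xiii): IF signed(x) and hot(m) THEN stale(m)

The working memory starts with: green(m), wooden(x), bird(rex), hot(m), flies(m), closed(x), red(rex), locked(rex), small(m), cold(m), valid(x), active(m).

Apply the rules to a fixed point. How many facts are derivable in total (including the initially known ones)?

Round 1 — (i), (vii), (viii), (x), (xi), derive blue(x), flagged(x), approved(rex), locked(x), metal(rex).
Round 2 — (iv), (vi), derive penguin(x), has_feathers(m).
Round 3 — (ix), derive large(x).
Round 4 — (iii), derive mammal(rex).
Closure: {active(m), approved(rex), bird(rex), blue(x), closed(x), cold(m), flagged(x), flies(m), green(m), has_feathers(m), hot(m), large(x), locked(rex), locked(x), mammal(rex), metal(rex), penguin(x), red(rex), small(m), valid(x), wooden(x)} — 21 facts.

21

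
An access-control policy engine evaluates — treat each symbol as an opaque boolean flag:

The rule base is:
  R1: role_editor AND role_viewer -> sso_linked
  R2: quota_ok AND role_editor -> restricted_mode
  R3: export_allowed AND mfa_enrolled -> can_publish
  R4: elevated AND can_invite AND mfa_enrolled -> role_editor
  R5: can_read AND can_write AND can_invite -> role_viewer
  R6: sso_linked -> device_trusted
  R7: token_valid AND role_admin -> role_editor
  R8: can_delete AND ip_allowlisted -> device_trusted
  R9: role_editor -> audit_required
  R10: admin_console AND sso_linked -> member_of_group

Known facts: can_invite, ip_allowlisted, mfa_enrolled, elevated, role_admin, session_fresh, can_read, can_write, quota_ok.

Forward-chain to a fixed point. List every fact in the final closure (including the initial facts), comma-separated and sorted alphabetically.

audit_required, can_invite, can_read, can_write, device_trusted, elevated, ip_allowlisted, mfa_enrolled, quota_ok, restricted_mode, role_admin, role_editor, role_viewer, session_fresh, sso_linked

Round 1 — R4, R5, derive role_editor, role_viewer.
Round 2 — R1, R2, R9, derive sso_linked, restricted_mode, audit_required.
Round 3 — R6, derive device_trusted.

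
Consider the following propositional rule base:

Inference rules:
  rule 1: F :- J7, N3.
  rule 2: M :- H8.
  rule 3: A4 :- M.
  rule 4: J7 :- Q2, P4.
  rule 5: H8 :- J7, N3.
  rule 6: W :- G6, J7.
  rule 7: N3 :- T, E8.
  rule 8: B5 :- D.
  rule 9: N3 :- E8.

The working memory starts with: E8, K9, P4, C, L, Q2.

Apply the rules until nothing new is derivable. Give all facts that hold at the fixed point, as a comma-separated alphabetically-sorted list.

Round 1 — rule 4, rule 9, derive J7, N3.
Round 2 — rule 1, rule 5, derive F, H8.
Round 3 — rule 2, derive M.
Round 4 — rule 3, derive A4.

A4, C, E8, F, H8, J7, K9, L, M, N3, P4, Q2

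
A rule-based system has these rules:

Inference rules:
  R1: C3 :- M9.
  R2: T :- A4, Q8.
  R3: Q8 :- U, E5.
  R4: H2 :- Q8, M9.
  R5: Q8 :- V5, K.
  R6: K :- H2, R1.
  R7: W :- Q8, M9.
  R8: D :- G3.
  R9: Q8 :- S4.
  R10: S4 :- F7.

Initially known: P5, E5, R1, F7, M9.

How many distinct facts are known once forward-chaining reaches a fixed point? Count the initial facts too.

11

Round 1 — R1, R10, derive C3, S4.
Round 2 — R9, derive Q8.
Round 3 — R4, R7, derive H2, W.
Round 4 — R6, derive K.
Closure: {C3, E5, F7, H2, K, M9, P5, Q8, R1, S4, W} — 11 facts.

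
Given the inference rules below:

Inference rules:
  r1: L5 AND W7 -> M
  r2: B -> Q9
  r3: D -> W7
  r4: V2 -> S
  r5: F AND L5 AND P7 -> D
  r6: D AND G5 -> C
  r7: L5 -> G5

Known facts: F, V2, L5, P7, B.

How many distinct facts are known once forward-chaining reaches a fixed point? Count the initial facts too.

12

[1] r2 [B -> Q9]; r4 [V2 -> S]; r5 [F AND L5 AND P7 -> D]; r7 [L5 -> G5]. ⇒ new: Q9, S, D, G5.
[2] r3 [D -> W7]; r6 [D AND G5 -> C]. ⇒ new: W7, C.
[3] r1 [L5 AND W7 -> M]. ⇒ new: M.
Closure: {B, C, D, F, G5, L5, M, P7, Q9, S, V2, W7} — 12 facts.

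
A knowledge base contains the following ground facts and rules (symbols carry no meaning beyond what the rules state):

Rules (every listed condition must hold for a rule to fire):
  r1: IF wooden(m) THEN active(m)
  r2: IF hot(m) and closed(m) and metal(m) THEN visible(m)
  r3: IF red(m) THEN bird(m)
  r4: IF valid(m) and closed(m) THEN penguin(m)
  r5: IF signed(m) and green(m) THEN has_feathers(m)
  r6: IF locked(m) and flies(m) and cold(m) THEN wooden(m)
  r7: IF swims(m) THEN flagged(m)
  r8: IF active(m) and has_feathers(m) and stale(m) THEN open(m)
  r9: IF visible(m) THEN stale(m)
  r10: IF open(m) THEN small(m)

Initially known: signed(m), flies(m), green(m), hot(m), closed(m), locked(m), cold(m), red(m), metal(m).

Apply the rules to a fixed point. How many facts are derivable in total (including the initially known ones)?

17

Round 1 fires r2, r3, r5, r6, giving visible(m), bird(m), has_feathers(m), wooden(m).
Round 2 fires r1, r9, giving active(m), stale(m).
Round 3 fires r8, giving open(m).
Round 4 fires r10, giving small(m).
Closure: {active(m), bird(m), closed(m), cold(m), flies(m), green(m), has_feathers(m), hot(m), locked(m), metal(m), open(m), red(m), signed(m), small(m), stale(m), visible(m), wooden(m)} — 17 facts.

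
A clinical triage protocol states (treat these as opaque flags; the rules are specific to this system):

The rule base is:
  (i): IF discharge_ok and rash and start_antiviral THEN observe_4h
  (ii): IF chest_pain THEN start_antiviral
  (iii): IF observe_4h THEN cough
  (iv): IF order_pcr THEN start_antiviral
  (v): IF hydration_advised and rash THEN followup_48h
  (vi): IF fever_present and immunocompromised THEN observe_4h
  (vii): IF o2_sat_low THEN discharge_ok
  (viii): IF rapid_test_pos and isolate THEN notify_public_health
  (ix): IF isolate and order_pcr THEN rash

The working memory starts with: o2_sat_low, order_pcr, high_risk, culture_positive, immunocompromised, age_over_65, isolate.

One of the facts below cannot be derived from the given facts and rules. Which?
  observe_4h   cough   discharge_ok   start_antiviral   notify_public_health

Round 1: (iv) [IF order_pcr THEN start_antiviral]; (vii) [IF o2_sat_low THEN discharge_ok]; (ix) [IF isolate and order_pcr THEN rash]. New: start_antiviral, discharge_ok, rash.
Round 2: (i) [IF discharge_ok and rash and start_antiviral THEN observe_4h]. New: observe_4h.
Round 3: (iii) [IF observe_4h THEN cough]. New: cough.
Derived: cough (round 3), observe_4h (round 2), discharge_ok (round 1), start_antiviral (round 1). notify_public_health never appears in any round.

notify_public_health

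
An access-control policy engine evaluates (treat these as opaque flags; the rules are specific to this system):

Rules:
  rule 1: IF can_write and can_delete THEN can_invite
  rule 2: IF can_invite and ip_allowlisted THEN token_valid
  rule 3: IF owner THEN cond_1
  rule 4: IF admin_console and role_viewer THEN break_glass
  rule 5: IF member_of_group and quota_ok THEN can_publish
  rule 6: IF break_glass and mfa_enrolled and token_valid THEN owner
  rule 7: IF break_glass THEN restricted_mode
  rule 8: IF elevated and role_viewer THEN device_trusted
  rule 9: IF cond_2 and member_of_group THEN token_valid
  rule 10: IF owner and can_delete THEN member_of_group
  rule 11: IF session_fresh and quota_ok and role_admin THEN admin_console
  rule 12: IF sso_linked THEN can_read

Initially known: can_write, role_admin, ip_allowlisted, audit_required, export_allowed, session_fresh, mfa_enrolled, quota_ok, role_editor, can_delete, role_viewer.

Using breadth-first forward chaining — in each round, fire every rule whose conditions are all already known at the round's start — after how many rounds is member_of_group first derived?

4

Round 1 — rule 1, rule 11, derive can_invite, admin_console.
Round 2 — rule 2, rule 4, derive token_valid, break_glass.
Round 3 — rule 6, rule 7, derive owner, restricted_mode.
Round 4 — rule 3, rule 10, derive cond_1, member_of_group.
member_of_group first appears in round 4.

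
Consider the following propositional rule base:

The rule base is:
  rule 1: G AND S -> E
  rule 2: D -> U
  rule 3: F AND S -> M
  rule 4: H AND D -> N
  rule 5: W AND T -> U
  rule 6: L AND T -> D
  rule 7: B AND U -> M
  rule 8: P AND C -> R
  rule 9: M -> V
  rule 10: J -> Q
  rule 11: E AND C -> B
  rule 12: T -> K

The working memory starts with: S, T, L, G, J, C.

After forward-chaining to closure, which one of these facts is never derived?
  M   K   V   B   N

N

Round 1 — rule 1, rule 6, rule 10, rule 12, derive E, D, Q, K.
Round 2 — rule 2, rule 11, derive U, B.
Round 3 — rule 7, derive M.
Round 4 — rule 9, derive V.
Derived: M (round 3), B (round 2), K (round 1), V (round 4). N never appears in any round.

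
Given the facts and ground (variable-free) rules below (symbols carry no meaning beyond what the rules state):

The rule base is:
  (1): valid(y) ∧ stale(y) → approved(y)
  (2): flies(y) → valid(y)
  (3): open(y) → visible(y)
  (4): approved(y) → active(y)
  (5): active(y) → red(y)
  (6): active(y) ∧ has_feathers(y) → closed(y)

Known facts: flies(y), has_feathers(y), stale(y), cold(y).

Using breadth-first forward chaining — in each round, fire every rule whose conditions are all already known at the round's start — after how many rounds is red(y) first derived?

Round 1: (2) [flies(y) → valid(y)]. New: valid(y).
Round 2: (1) [valid(y) ∧ stale(y) → approved(y)]. New: approved(y).
Round 3: (4) [approved(y) → active(y)]. New: active(y).
Round 4: (5) [active(y) → red(y)]; (6) [active(y) ∧ has_feathers(y) → closed(y)]. New: red(y), closed(y).
red(y) first appears in round 4.

4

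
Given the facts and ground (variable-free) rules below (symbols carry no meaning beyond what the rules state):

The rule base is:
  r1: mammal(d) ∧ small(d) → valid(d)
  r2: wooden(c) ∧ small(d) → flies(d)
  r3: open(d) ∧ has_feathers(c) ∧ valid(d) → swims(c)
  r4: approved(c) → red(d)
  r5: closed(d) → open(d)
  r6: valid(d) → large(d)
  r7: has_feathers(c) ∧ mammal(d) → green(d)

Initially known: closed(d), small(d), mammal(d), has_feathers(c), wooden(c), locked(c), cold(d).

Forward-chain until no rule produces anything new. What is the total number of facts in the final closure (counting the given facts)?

13

Round 1: r1 [mammal(d) ∧ small(d) → valid(d)]; r2 [wooden(c) ∧ small(d) → flies(d)]; r5 [closed(d) → open(d)]; r7 [has_feathers(c) ∧ mammal(d) → green(d)]. New: valid(d), flies(d), open(d), green(d).
Round 2: r3 [open(d) ∧ has_feathers(c) ∧ valid(d) → swims(c)]; r6 [valid(d) → large(d)]. New: swims(c), large(d).
Closure: {closed(d), cold(d), flies(d), green(d), has_feathers(c), large(d), locked(c), mammal(d), open(d), small(d), swims(c), valid(d), wooden(c)} — 13 facts.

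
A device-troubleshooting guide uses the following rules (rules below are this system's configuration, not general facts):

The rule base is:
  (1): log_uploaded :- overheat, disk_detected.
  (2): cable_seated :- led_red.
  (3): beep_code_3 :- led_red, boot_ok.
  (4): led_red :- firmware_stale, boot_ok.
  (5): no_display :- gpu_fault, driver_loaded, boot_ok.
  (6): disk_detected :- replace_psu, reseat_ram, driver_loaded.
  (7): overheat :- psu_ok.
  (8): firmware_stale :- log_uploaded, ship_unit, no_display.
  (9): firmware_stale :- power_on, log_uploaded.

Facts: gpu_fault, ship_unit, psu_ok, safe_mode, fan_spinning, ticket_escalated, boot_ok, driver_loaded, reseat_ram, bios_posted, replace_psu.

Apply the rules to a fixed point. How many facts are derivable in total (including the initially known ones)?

19

[1] (5) [no_display :- gpu_fault, driver_loaded, boot_ok.]; (6) [disk_detected :- replace_psu, reseat_ram, driver_loaded.]; (7) [overheat :- psu_ok.]. ⇒ new: no_display, disk_detected, overheat.
[2] (1) [log_uploaded :- overheat, disk_detected.]. ⇒ new: log_uploaded.
[3] (8) [firmware_stale :- log_uploaded, ship_unit, no_display.]. ⇒ new: firmware_stale.
[4] (4) [led_red :- firmware_stale, boot_ok.]. ⇒ new: led_red.
[5] (2) [cable_seated :- led_red.]; (3) [beep_code_3 :- led_red, boot_ok.]. ⇒ new: cable_seated, beep_code_3.
Closure: {beep_code_3, bios_posted, boot_ok, cable_seated, disk_detected, driver_loaded, fan_spinning, firmware_stale, gpu_fault, led_red, log_uploaded, no_display, overheat, psu_ok, replace_psu, reseat_ram, safe_mode, ship_unit, ticket_escalated} — 19 facts.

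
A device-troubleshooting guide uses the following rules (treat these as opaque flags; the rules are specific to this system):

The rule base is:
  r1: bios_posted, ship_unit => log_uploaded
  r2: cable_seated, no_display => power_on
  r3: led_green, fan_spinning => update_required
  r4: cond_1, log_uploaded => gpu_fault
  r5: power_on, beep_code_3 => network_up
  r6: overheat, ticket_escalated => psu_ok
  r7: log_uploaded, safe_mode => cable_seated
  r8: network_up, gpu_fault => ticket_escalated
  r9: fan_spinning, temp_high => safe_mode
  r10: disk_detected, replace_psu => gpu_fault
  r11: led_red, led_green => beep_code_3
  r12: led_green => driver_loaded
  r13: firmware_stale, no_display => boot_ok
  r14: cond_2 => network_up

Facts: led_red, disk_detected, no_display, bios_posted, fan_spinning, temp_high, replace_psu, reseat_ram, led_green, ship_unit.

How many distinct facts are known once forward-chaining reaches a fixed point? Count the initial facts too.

20

Round 1: r1 [bios_posted, ship_unit => log_uploaded]; r3 [led_green, fan_spinning => update_required]; r9 [fan_spinning, temp_high => safe_mode]; r10 [disk_detected, replace_psu => gpu_fault]; r11 [led_red, led_green => beep_code_3]; r12 [led_green => driver_loaded]. New: log_uploaded, update_required, safe_mode, gpu_fault, beep_code_3, driver_loaded.
Round 2: r7 [log_uploaded, safe_mode => cable_seated]. New: cable_seated.
Round 3: r2 [cable_seated, no_display => power_on]. New: power_on.
Round 4: r5 [power_on, beep_code_3 => network_up]. New: network_up.
Round 5: r8 [network_up, gpu_fault => ticket_escalated]. New: ticket_escalated.
Closure: {beep_code_3, bios_posted, cable_seated, disk_detected, driver_loaded, fan_spinning, gpu_fault, led_green, led_red, log_uploaded, network_up, no_display, power_on, replace_psu, reseat_ram, safe_mode, ship_unit, temp_high, ticket_escalated, update_required} — 20 facts.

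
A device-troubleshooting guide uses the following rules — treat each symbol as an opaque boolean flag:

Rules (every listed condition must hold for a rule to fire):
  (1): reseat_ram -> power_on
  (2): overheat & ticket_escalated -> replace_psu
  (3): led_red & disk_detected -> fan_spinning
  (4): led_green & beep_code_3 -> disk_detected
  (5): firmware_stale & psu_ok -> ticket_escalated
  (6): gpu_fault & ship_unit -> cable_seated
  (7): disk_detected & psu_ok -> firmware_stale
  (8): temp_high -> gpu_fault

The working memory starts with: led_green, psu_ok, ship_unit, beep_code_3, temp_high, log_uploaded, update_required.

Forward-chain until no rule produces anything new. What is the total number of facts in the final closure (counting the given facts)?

12

[1] (4) [led_green & beep_code_3 -> disk_detected]; (8) [temp_high -> gpu_fault]. ⇒ new: disk_detected, gpu_fault.
[2] (6) [gpu_fault & ship_unit -> cable_seated]; (7) [disk_detected & psu_ok -> firmware_stale]. ⇒ new: cable_seated, firmware_stale.
[3] (5) [firmware_stale & psu_ok -> ticket_escalated]. ⇒ new: ticket_escalated.
Closure: {beep_code_3, cable_seated, disk_detected, firmware_stale, gpu_fault, led_green, log_uploaded, psu_ok, ship_unit, temp_high, ticket_escalated, update_required} — 12 facts.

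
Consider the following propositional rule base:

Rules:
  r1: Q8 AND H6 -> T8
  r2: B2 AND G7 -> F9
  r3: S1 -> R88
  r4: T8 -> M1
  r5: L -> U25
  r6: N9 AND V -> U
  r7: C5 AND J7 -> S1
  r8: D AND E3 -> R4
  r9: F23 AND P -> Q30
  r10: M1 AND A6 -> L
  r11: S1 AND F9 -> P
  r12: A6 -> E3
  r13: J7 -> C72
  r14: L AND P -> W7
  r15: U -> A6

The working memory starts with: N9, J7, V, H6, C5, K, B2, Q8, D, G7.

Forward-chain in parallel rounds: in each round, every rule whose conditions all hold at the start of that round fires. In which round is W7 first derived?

Round 1 fires r1, r2, r6, r7, r13, giving T8, F9, U, S1, C72.
Round 2 fires r3, r4, r11, r15, giving R88, M1, P, A6.
Round 3 fires r10, r12, giving L, E3.
Round 4 fires r5, r8, r14, giving U25, R4, W7.
W7 first appears in round 4.

4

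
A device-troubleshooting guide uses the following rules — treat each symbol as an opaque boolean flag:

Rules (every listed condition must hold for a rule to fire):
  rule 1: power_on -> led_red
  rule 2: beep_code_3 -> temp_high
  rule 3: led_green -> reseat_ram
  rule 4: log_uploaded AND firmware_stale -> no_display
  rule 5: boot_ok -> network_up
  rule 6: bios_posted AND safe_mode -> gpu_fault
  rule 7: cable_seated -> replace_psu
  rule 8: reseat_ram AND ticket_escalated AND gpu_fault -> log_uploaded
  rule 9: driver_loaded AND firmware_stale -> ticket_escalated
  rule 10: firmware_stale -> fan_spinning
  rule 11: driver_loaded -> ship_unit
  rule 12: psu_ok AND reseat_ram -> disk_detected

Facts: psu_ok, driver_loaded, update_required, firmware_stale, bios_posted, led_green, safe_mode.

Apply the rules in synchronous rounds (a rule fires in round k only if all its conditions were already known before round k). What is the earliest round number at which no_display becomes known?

3

Round 1 fires rule 3, rule 6, rule 9, rule 10, rule 11, giving reseat_ram, gpu_fault, ticket_escalated, fan_spinning, ship_unit.
Round 2 fires rule 8, rule 12, giving log_uploaded, disk_detected.
Round 3 fires rule 4, giving no_display.
no_display first appears in round 3.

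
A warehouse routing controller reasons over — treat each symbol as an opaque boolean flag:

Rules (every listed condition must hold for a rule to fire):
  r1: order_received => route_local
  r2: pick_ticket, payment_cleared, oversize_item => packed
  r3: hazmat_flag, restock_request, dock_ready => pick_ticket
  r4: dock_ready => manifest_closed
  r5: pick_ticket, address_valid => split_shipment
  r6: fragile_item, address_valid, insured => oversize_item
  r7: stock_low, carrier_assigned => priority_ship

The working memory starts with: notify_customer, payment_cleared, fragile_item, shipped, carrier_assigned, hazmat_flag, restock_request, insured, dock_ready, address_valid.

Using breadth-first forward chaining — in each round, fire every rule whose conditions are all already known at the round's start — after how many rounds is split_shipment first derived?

2

Round 1: r3 [hazmat_flag, restock_request, dock_ready => pick_ticket]; r4 [dock_ready => manifest_closed]; r6 [fragile_item, address_valid, insured => oversize_item]. Adds pick_ticket, manifest_closed, oversize_item.
Round 2: r2 [pick_ticket, payment_cleared, oversize_item => packed]; r5 [pick_ticket, address_valid => split_shipment]. Adds packed, split_shipment.
split_shipment first appears in round 2.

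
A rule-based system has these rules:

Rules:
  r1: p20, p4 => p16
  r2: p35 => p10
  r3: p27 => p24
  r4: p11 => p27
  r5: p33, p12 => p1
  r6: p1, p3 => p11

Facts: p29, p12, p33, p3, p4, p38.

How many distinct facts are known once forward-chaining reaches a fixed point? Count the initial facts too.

10

Round 1: r5 [p33, p12 => p1]. Adds p1.
Round 2: r6 [p1, p3 => p11]. Adds p11.
Round 3: r4 [p11 => p27]. Adds p27.
Round 4: r3 [p27 => p24]. Adds p24.
Closure: {p1, p11, p12, p24, p27, p29, p3, p33, p38, p4} — 10 facts.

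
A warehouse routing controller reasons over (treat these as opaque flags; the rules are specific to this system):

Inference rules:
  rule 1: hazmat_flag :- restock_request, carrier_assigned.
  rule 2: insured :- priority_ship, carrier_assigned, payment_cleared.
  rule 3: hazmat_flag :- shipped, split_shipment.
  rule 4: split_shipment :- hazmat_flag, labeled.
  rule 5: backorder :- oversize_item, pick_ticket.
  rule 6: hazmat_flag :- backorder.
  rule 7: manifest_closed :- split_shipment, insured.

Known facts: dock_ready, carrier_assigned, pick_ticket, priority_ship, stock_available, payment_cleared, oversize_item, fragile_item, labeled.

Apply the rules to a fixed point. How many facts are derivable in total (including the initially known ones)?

14

Round 1 — rule 2, rule 5, derive insured, backorder.
Round 2 — rule 6, derive hazmat_flag.
Round 3 — rule 4, derive split_shipment.
Round 4 — rule 7, derive manifest_closed.
Closure: {backorder, carrier_assigned, dock_ready, fragile_item, hazmat_flag, insured, labeled, manifest_closed, oversize_item, payment_cleared, pick_ticket, priority_ship, split_shipment, stock_available} — 14 facts.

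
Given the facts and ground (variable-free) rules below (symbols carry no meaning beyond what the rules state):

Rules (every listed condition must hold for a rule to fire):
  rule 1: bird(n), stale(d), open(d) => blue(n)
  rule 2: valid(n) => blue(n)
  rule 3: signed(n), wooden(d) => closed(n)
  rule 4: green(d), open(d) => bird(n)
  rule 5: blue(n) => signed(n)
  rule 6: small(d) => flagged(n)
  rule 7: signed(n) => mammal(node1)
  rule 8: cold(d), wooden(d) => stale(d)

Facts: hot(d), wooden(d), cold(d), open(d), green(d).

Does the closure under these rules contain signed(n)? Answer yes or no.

Round 1: rule 4 [green(d), open(d) => bird(n)]; rule 8 [cold(d), wooden(d) => stale(d)]. Adds bird(n), stale(d).
Round 2: rule 1 [bird(n), stale(d), open(d) => blue(n)]. Adds blue(n).
Round 3: rule 5 [blue(n) => signed(n)]. Adds signed(n).
Round 4: rule 3 [signed(n), wooden(d) => closed(n)]; rule 7 [signed(n) => mammal(node1)]. Adds closed(n), mammal(node1).
signed(n) appears in round 3, so it is derivable.

yes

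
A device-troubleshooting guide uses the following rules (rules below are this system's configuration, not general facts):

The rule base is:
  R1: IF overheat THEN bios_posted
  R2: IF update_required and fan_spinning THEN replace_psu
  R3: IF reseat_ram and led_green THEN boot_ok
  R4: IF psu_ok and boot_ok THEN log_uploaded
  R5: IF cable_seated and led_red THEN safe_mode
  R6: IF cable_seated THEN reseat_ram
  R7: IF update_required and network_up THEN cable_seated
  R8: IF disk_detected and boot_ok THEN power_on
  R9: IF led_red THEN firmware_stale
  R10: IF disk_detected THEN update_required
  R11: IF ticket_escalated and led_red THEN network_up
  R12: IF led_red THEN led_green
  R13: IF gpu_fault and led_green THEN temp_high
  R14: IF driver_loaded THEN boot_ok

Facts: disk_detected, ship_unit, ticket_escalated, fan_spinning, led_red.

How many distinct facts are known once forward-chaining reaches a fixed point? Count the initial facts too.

15

Round 1: R9 [IF led_red THEN firmware_stale]; R10 [IF disk_detected THEN update_required]; R11 [IF ticket_escalated and led_red THEN network_up]; R12 [IF led_red THEN led_green]. New: firmware_stale, update_required, network_up, led_green.
Round 2: R2 [IF update_required and fan_spinning THEN replace_psu]; R7 [IF update_required and network_up THEN cable_seated]. New: replace_psu, cable_seated.
Round 3: R5 [IF cable_seated and led_red THEN safe_mode]; R6 [IF cable_seated THEN reseat_ram]. New: safe_mode, reseat_ram.
Round 4: R3 [IF reseat_ram and led_green THEN boot_ok]. New: boot_ok.
Round 5: R8 [IF disk_detected and boot_ok THEN power_on]. New: power_on.
Closure: {boot_ok, cable_seated, disk_detected, fan_spinning, firmware_stale, led_green, led_red, network_up, power_on, replace_psu, reseat_ram, safe_mode, ship_unit, ticket_escalated, update_required} — 15 facts.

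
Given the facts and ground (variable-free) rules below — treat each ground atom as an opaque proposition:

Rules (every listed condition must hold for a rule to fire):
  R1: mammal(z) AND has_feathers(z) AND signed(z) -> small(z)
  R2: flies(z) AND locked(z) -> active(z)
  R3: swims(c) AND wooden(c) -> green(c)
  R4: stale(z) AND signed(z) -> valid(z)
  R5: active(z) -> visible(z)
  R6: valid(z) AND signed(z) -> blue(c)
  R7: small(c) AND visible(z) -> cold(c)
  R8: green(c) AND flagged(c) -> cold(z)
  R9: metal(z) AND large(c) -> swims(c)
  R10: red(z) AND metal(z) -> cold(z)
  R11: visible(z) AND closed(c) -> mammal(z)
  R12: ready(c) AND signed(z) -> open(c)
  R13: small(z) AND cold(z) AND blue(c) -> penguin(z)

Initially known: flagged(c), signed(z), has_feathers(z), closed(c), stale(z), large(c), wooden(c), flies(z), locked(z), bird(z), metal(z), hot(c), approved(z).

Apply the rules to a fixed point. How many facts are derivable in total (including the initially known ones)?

Round 1 fires R2, R4, R9, giving active(z), valid(z), swims(c).
Round 2 fires R3, R5, R6, giving green(c), visible(z), blue(c).
Round 3 fires R8, R11, giving cold(z), mammal(z).
Round 4 fires R1, giving small(z).
Round 5 fires R13, giving penguin(z).
Closure: {active(z), approved(z), bird(z), blue(c), closed(c), cold(z), flagged(c), flies(z), green(c), has_feathers(z), hot(c), large(c), locked(z), mammal(z), metal(z), penguin(z), signed(z), small(z), stale(z), swims(c), valid(z), visible(z), wooden(c)} — 23 facts.

23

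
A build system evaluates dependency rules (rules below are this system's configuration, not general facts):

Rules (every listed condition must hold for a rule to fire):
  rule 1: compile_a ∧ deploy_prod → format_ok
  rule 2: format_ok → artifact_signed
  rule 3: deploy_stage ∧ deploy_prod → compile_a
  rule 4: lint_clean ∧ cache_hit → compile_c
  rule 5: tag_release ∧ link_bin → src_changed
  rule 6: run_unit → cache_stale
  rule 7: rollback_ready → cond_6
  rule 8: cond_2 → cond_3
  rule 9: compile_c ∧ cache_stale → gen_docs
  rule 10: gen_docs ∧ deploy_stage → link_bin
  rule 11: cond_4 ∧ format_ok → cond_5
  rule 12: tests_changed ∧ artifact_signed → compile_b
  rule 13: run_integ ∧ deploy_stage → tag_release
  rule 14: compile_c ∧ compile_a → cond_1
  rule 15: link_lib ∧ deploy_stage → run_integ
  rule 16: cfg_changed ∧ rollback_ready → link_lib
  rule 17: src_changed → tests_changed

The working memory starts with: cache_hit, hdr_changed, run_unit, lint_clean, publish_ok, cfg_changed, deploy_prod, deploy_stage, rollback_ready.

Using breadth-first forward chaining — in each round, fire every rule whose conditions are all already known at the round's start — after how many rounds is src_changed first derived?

Round 1: rule 3 [deploy_stage ∧ deploy_prod → compile_a]; rule 4 [lint_clean ∧ cache_hit → compile_c]; rule 6 [run_unit → cache_stale]; rule 7 [rollback_ready → cond_6]; rule 16 [cfg_changed ∧ rollback_ready → link_lib]. Adds compile_a, compile_c, cache_stale, cond_6, link_lib.
Round 2: rule 1 [compile_a ∧ deploy_prod → format_ok]; rule 9 [compile_c ∧ cache_stale → gen_docs]; rule 14 [compile_c ∧ compile_a → cond_1]; rule 15 [link_lib ∧ deploy_stage → run_integ]. Adds format_ok, gen_docs, cond_1, run_integ.
Round 3: rule 2 [format_ok → artifact_signed]; rule 10 [gen_docs ∧ deploy_stage → link_bin]; rule 13 [run_integ ∧ deploy_stage → tag_release]. Adds artifact_signed, link_bin, tag_release.
Round 4: rule 5 [tag_release ∧ link_bin → src_changed]. Adds src_changed.
src_changed first appears in round 4.

4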